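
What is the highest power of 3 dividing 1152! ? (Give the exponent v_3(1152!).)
v_3(1152!) = 573

Legendre's formula: v_p(n!) = Σ_{k ≥ 1} ⌊n / p^k⌋. For p = 3, n = 1152, the terms are:
  ⌊1152/3^1⌋ = ⌊1152/3⌋ = 384
  ⌊1152/3^2⌋ = ⌊1152/9⌋ = 128
  ⌊1152/3^3⌋ = ⌊1152/27⌋ = 42
  ⌊1152/3^4⌋ = ⌊1152/81⌋ = 14
  ⌊1152/3^5⌋ = ⌊1152/243⌋ = 4
  ⌊1152/3^6⌋ = ⌊1152/729⌋ = 1
(the next term ⌊1152/3^7⌋ = 0, terminating the sum). Summing: v_3(1152!) = 384 + 128 + 42 + 14 + 4 + 1 = 573.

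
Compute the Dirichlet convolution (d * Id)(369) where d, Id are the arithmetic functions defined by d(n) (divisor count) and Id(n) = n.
(d * Id)(369) = 774

Divisors of 369: [1, 3, 9, 41, 123, 369]. For each d | 369:
  d = 1: d(1) · Id(369/1) = 1 · 369 = 369
  d = 3: d(3) · Id(369/3) = 2 · 123 = 246
  d = 9: d(9) · Id(369/9) = 3 · 41 = 123
  d = 41: d(41) · Id(369/41) = 2 · 9 = 18
  d = 123: d(123) · Id(369/123) = 4 · 3 = 12
  d = 369: d(369) · Id(369/369) = 6 · 1 = 6
Summing: (d * Id)(369) = 369 + 246 + 123 + 18 + 12 + 6 = 774.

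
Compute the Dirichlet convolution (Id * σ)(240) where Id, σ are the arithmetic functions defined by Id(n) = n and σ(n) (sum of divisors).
(Id * σ)(240) = 9933

Divisors of 240: [1, 2, 3, 4, 5, 6, 8, 10, 12, 15, 16, 20, 24, 30, 40, 48, 60, 80, 120, 240]. For each d | 240:
  d = 1: Id(1) · σ(240/1) = 1 · 744 = 744
  d = 2: Id(2) · σ(240/2) = 2 · 360 = 720
  d = 3: Id(3) · σ(240/3) = 3 · 186 = 558
  d = 4: Id(4) · σ(240/4) = 4 · 168 = 672
  d = 5: Id(5) · σ(240/5) = 5 · 124 = 620
  d = 6: Id(6) · σ(240/6) = 6 · 90 = 540
  d = 8: Id(8) · σ(240/8) = 8 · 72 = 576
  d = 10: Id(10) · σ(240/10) = 10 · 60 = 600
  d = 12: Id(12) · σ(240/12) = 12 · 42 = 504
  d = 15: Id(15) · σ(240/15) = 15 · 31 = 465
  d = 16: Id(16) · σ(240/16) = 16 · 24 = 384
  d = 20: Id(20) · σ(240/20) = 20 · 28 = 560
  d = 24: Id(24) · σ(240/24) = 24 · 18 = 432
  d = 30: Id(30) · σ(240/30) = 30 · 15 = 450
  d = 40: Id(40) · σ(240/40) = 40 · 12 = 480
  d = 48: Id(48) · σ(240/48) = 48 · 6 = 288
  d = 60: Id(60) · σ(240/60) = 60 · 7 = 420
  d = 80: Id(80) · σ(240/80) = 80 · 4 = 320
  d = 120: Id(120) · σ(240/120) = 120 · 3 = 360
  d = 240: Id(240) · σ(240/240) = 240 · 1 = 240
Summing: (Id * σ)(240) = 744 + 720 + 558 + 672 + 620 + 540 + 576 + 600 + 504 + 465 + 384 + 560 + 432 + 450 + 480 + 288 + 420 + 320 + 360 + 240 = 9933.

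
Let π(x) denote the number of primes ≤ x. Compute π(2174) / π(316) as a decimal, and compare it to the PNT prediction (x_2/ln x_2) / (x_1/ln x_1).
π(2174)/π(316) = 326/65 ≈ 5.0154;  PNT prediction ≈ 5.1531.

π(316) = 65 and π(2174) = 326, so π(2174)/π(316) ≈ 5.0154. The PNT-predicted ratio is (2174/ln(2174)) / (316/ln(316)) ≈ 5.1531. The two agree to within a few percent, as expected.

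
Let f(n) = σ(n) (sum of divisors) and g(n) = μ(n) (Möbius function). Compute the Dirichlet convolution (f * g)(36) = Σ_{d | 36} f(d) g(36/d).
(σ * μ)(36) = 36

Divisors of 36: [1, 2, 3, 4, 6, 9, 12, 18, 36]. For each d | 36:
  d = 1: σ(1) · μ(36/1) = 1 · 0 = 0
  d = 2: σ(2) · μ(36/2) = 3 · 0 = 0
  d = 3: σ(3) · μ(36/3) = 4 · 0 = 0
  d = 4: σ(4) · μ(36/4) = 7 · 0 = 0
  d = 6: σ(6) · μ(36/6) = 12 · 1 = 12
  d = 9: σ(9) · μ(36/9) = 13 · 0 = 0
  d = 12: σ(12) · μ(36/12) = 28 · -1 = -28
  d = 18: σ(18) · μ(36/18) = 39 · -1 = -39
  d = 36: σ(36) · μ(36/36) = 91 · 1 = 91
Summing: (σ * μ)(36) = 0 + 0 + 0 + 0 + 12 + 0 + -28 + -39 + 91 = 36.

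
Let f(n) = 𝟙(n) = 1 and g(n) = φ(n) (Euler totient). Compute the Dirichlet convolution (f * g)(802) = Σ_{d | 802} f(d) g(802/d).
(𝟙 * φ)(802) = 802

Divisors of 802: [1, 2, 401, 802]. For each d | 802:
  d = 1: 𝟙(1) · φ(802/1) = 1 · 400 = 400
  d = 2: 𝟙(2) · φ(802/2) = 1 · 400 = 400
  d = 401: 𝟙(401) · φ(802/401) = 1 · 1 = 1
  d = 802: 𝟙(802) · φ(802/802) = 1 · 1 = 1
Summing: (𝟙 * φ)(802) = 400 + 400 + 1 + 1 = 802.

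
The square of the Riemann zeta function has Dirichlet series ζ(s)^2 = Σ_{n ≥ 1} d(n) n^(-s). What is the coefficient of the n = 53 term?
d(53) = 2

ζ(s)^2 = (Σ 1/m^s)(Σ 1/k^s). The coefficient of 1/n^s in the product is the number of ordered pairs (m, k) with mk = n, which equals d(n). For n = 53, divisors are [1, 53], so d(53) = 2.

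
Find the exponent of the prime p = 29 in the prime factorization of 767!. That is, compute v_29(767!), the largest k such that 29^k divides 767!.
v_29(767!) = 26

Legendre's formula: v_p(n!) = Σ_{k ≥ 1} ⌊n / p^k⌋. For p = 29, n = 767, the terms are:
  ⌊767/29^1⌋ = ⌊767/29⌋ = 26
(the next term ⌊767/29^2⌋ = 0, terminating the sum). Summing: v_29(767!) = 26 = 26.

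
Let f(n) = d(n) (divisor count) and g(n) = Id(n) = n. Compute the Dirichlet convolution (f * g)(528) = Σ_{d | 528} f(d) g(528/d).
(d * Id)(528) = 3705

Divisors of 528: [1, 2, 3, 4, 6, 8, 11, 12, 16, 22, 24, 33, 44, 48, 66, 88, 132, 176, 264, 528]. For each d | 528:
  d = 1: d(1) · Id(528/1) = 1 · 528 = 528
  d = 2: d(2) · Id(528/2) = 2 · 264 = 528
  d = 3: d(3) · Id(528/3) = 2 · 176 = 352
  d = 4: d(4) · Id(528/4) = 3 · 132 = 396
  d = 6: d(6) · Id(528/6) = 4 · 88 = 352
  d = 8: d(8) · Id(528/8) = 4 · 66 = 264
  d = 11: d(11) · Id(528/11) = 2 · 48 = 96
  d = 12: d(12) · Id(528/12) = 6 · 44 = 264
  d = 16: d(16) · Id(528/16) = 5 · 33 = 165
  d = 22: d(22) · Id(528/22) = 4 · 24 = 96
  d = 24: d(24) · Id(528/24) = 8 · 22 = 176
  d = 33: d(33) · Id(528/33) = 4 · 16 = 64
  d = 44: d(44) · Id(528/44) = 6 · 12 = 72
  d = 48: d(48) · Id(528/48) = 10 · 11 = 110
  d = 66: d(66) · Id(528/66) = 8 · 8 = 64
  d = 88: d(88) · Id(528/88) = 8 · 6 = 48
  d = 132: d(132) · Id(528/132) = 12 · 4 = 48
  d = 176: d(176) · Id(528/176) = 10 · 3 = 30
  d = 264: d(264) · Id(528/264) = 16 · 2 = 32
  d = 528: d(528) · Id(528/528) = 20 · 1 = 20
Summing: (d * Id)(528) = 528 + 528 + 352 + 396 + 352 + 264 + 96 + 264 + 165 + 96 + 176 + 64 + 72 + 110 + 64 + 48 + 48 + 30 + 32 + 20 = 3705.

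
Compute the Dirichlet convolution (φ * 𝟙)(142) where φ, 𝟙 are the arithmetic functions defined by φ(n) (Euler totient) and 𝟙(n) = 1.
(φ * 𝟙)(142) = 142

Divisors of 142: [1, 2, 71, 142]. For each d | 142:
  d = 1: φ(1) · 𝟙(142/1) = 1 · 1 = 1
  d = 2: φ(2) · 𝟙(142/2) = 1 · 1 = 1
  d = 71: φ(71) · 𝟙(142/71) = 70 · 1 = 70
  d = 142: φ(142) · 𝟙(142/142) = 70 · 1 = 70
Summing: (φ * 𝟙)(142) = 1 + 1 + 70 + 70 = 142.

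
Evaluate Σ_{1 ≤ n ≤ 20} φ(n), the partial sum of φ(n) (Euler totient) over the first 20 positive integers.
Σ_{n ≤ 20} φ(n) = 128

Compute φ(n) for each 1 ≤ n ≤ 20: φ(1) = 1, φ(2) = 1, φ(3) = 2, φ(4) = 2, φ(5) = 4, φ(6) = 2, φ(7) = 6, φ(8) = 4, φ(9) = 6, φ(10) = 4, φ(11) = 10, φ(12) = 4, φ(13) = 12, φ(14) = 6, φ(15) = 8, φ(16) = 8, φ(17) = 16, φ(18) = 6, φ(19) = 18, φ(20) = 8. Summing all 20 values: 128. (Average order: Σ_{n ≤ x} φ(n) ~ (3/π²) x². For x = 20, (3/π²)·20² ≈ 121.59.)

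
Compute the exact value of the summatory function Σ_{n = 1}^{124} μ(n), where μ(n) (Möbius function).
Σ_{n ≤ 124} μ(n) = -1

Compute μ(n) for each 1 ≤ n ≤ 124: μ(1) = 1, μ(2) = -1, μ(3) = -1, μ(4) = 0, μ(5) = -1, μ(6) = 1, μ(7) = -1, μ(8) = 0, μ(9) = 0, μ(10) = 1, μ(11) = -1, μ(12) = 0, μ(13) = -1, μ(14) = 1, μ(15) = 1, μ(16) = 0, μ(17) = -1, μ(18) = 0, μ(19) = -1, μ(20) = 0, μ(21) = 1, μ(22) = 1, μ(23) = -1, μ(24) = 0, μ(25) = 0, μ(26) = 1, μ(27) = 0, μ(28) = 0, μ(29) = -1, μ(30) = -1, μ(31) = -1, μ(32) = 0, μ(33) = 1, μ(34) = 1, μ(35) = 1, μ(36) = 0, μ(37) = -1, μ(38) = 1, μ(39) = 1, μ(40) = 0, μ(41) = -1, μ(42) = -1, μ(43) = -1, μ(44) = 0, μ(45) = 0, μ(46) = 1, μ(47) = -1, μ(48) = 0, μ(49) = 0, μ(50) = 0, μ(51) = 1, μ(52) = 0, μ(53) = -1, μ(54) = 0, μ(55) = 1, μ(56) = 0, μ(57) = 1, μ(58) = 1, μ(59) = -1, μ(60) = 0, μ(61) = -1, μ(62) = 1, μ(63) = 0, μ(64) = 0, μ(65) = 1, μ(66) = -1, μ(67) = -1, μ(68) = 0, μ(69) = 1, μ(70) = -1, μ(71) = -1, μ(72) = 0, μ(73) = -1, μ(74) = 1, μ(75) = 0, μ(76) = 0, μ(77) = 1, μ(78) = -1, μ(79) = -1, μ(80) = 0, μ(81) = 0, μ(82) = 1, μ(83) = -1, μ(84) = 0, μ(85) = 1, μ(86) = 1, μ(87) = 1, μ(88) = 0, μ(89) = -1, μ(90) = 0, μ(91) = 1, μ(92) = 0, μ(93) = 1, μ(94) = 1, μ(95) = 1, μ(96) = 0, μ(97) = -1, μ(98) = 0, μ(99) = 0, μ(100) = 0, μ(101) = -1, μ(102) = -1, μ(103) = -1, μ(104) = 0, μ(105) = -1, μ(106) = 1, μ(107) = -1, μ(108) = 0, μ(109) = -1, μ(110) = -1, μ(111) = 1, μ(112) = 0, μ(113) = -1, μ(114) = -1, μ(115) = 1, μ(116) = 0, μ(117) = 0, μ(118) = 1, μ(119) = 1, μ(120) = 0, μ(121) = 0, μ(122) = 1, μ(123) = 1, μ(124) = 0. Summing all 124 values: -1. (Mertens function M(x) = Σ_{n ≤ x} μ(n); on average M(x) should be small (PNT ⟺ M(x) = o(x)).)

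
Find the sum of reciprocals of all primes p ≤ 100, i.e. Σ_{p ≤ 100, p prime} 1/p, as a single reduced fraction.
Σ 1/p = 4156517583588203716343221884611037839/2305567963945518424753102147331756070

π(100) = 25, so the primes ≤ 100 are [2, 3, 5, 7, 11, 13, 17, 19, 23, 29, 31, 37, 41, 43, 47, 53, 59, 61, 67, 71, 73, 79, 83, 89, 97]. Summing 1/p over these primes: 4156517583588203716343221884611037839/2305567963945518424753102147331756070 ≈ 1.8028. Mertens estimate ln ln(100) + 0.2615 ≈ 1.7887.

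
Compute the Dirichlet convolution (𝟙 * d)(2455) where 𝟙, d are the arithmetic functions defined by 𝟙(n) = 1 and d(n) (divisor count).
(𝟙 * d)(2455) = 9

Divisors of 2455: [1, 5, 491, 2455]. For each d | 2455:
  d = 1: 𝟙(1) · d(2455/1) = 1 · 4 = 4
  d = 5: 𝟙(5) · d(2455/5) = 1 · 2 = 2
  d = 491: 𝟙(491) · d(2455/491) = 1 · 2 = 2
  d = 2455: 𝟙(2455) · d(2455/2455) = 1 · 1 = 1
Summing: (𝟙 * d)(2455) = 4 + 2 + 2 + 1 = 9.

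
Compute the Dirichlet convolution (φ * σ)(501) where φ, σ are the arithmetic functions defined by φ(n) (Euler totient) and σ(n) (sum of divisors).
(φ * σ)(501) = 2004

Divisors of 501: [1, 3, 167, 501]. For each d | 501:
  d = 1: φ(1) · σ(501/1) = 1 · 672 = 672
  d = 3: φ(3) · σ(501/3) = 2 · 168 = 336
  d = 167: φ(167) · σ(501/167) = 166 · 4 = 664
  d = 501: φ(501) · σ(501/501) = 332 · 1 = 332
Summing: (φ * σ)(501) = 672 + 336 + 664 + 332 = 2004.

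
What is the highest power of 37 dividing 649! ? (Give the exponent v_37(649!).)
v_37(649!) = 17

Legendre's formula: v_p(n!) = Σ_{k ≥ 1} ⌊n / p^k⌋. For p = 37, n = 649, the terms are:
  ⌊649/37^1⌋ = ⌊649/37⌋ = 17
(the next term ⌊649/37^2⌋ = 0, terminating the sum). Summing: v_37(649!) = 17 = 17.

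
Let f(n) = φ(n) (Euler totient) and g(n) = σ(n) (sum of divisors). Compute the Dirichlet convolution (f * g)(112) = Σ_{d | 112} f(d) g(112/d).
(φ * σ)(112) = 1120

Divisors of 112: [1, 2, 4, 7, 8, 14, 16, 28, 56, 112]. For each d | 112:
  d = 1: φ(1) · σ(112/1) = 1 · 248 = 248
  d = 2: φ(2) · σ(112/2) = 1 · 120 = 120
  d = 4: φ(4) · σ(112/4) = 2 · 56 = 112
  d = 7: φ(7) · σ(112/7) = 6 · 31 = 186
  d = 8: φ(8) · σ(112/8) = 4 · 24 = 96
  d = 14: φ(14) · σ(112/14) = 6 · 15 = 90
  d = 16: φ(16) · σ(112/16) = 8 · 8 = 64
  d = 28: φ(28) · σ(112/28) = 12 · 7 = 84
  d = 56: φ(56) · σ(112/56) = 24 · 3 = 72
  d = 112: φ(112) · σ(112/112) = 48 · 1 = 48
Summing: (φ * σ)(112) = 248 + 120 + 112 + 186 + 96 + 90 + 64 + 84 + 72 + 48 = 1120.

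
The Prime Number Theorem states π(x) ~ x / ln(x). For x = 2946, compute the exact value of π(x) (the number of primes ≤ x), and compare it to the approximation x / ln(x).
π(2946) = 424;  x/ln(x) ≈ 368.79;  relative error ≈ 13.02%.

Directly count primes up to 2946: π(2946) = 424. The PNT approximation gives 2946/ln(2946) ≈ 2946/7.98820 ≈ 368.79. Relative error (π(x) − x/ln(x)) / π(x) ≈ 13.02%; the approximation is known to undercount slightly (Li(x) is a better estimate).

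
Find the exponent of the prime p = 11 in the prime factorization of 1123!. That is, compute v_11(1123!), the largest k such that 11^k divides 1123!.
v_11(1123!) = 111

Legendre's formula: v_p(n!) = Σ_{k ≥ 1} ⌊n / p^k⌋. For p = 11, n = 1123, the terms are:
  ⌊1123/11^1⌋ = ⌊1123/11⌋ = 102
  ⌊1123/11^2⌋ = ⌊1123/121⌋ = 9
(the next term ⌊1123/11^3⌋ = 0, terminating the sum). Summing: v_11(1123!) = 102 + 9 = 111.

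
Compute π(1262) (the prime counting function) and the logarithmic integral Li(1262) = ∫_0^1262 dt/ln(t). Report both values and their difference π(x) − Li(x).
π(1262) = 205;  Li(1262) ≈ 214.89;  π(x) − Li(x) ≈ -9.89.

Direct count of primes ≤ 1262 gives π(1262) = 205. Numerical evaluation of the logarithmic integral gives Li(1262) ≈ 214.89. The difference π(x) − Li(x) ≈ -9.89 is typically negative for small/moderate x (Li(x) overestimates), though Littlewood's theorem shows this sign changes infinitely often.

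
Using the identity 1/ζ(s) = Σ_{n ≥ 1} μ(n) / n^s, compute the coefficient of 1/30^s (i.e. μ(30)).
μ(30) = -1

Factor n = 30 = 2 · 3 · 5. μ(n) = 0 if any exponent ≥ 2 (not squarefree); otherwise μ(n) = (−1)^{ω(n)} where ω(n) is the number of distinct prime factors. Applying: μ(30) = -1.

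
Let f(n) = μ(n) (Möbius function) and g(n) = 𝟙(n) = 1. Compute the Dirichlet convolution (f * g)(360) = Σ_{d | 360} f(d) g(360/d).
(μ * 𝟙)(360) = 0

Divisors of 360: [1, 2, 3, 4, 5, 6, 8, 9, 10, 12, 15, 18, 20, 24, 30, 36, 40, 45, 60, 72, 90, 120, 180, 360]. For each d | 360:
  d = 1: μ(1) · 𝟙(360/1) = 1 · 1 = 1
  d = 2: μ(2) · 𝟙(360/2) = -1 · 1 = -1
  d = 3: μ(3) · 𝟙(360/3) = -1 · 1 = -1
  d = 4: μ(4) · 𝟙(360/4) = 0 · 1 = 0
  d = 5: μ(5) · 𝟙(360/5) = -1 · 1 = -1
  d = 6: μ(6) · 𝟙(360/6) = 1 · 1 = 1
  d = 8: μ(8) · 𝟙(360/8) = 0 · 1 = 0
  d = 9: μ(9) · 𝟙(360/9) = 0 · 1 = 0
  d = 10: μ(10) · 𝟙(360/10) = 1 · 1 = 1
  d = 12: μ(12) · 𝟙(360/12) = 0 · 1 = 0
  d = 15: μ(15) · 𝟙(360/15) = 1 · 1 = 1
  d = 18: μ(18) · 𝟙(360/18) = 0 · 1 = 0
  d = 20: μ(20) · 𝟙(360/20) = 0 · 1 = 0
  d = 24: μ(24) · 𝟙(360/24) = 0 · 1 = 0
  d = 30: μ(30) · 𝟙(360/30) = -1 · 1 = -1
  d = 36: μ(36) · 𝟙(360/36) = 0 · 1 = 0
  d = 40: μ(40) · 𝟙(360/40) = 0 · 1 = 0
  d = 45: μ(45) · 𝟙(360/45) = 0 · 1 = 0
  d = 60: μ(60) · 𝟙(360/60) = 0 · 1 = 0
  d = 72: μ(72) · 𝟙(360/72) = 0 · 1 = 0
  d = 90: μ(90) · 𝟙(360/90) = 0 · 1 = 0
  d = 120: μ(120) · 𝟙(360/120) = 0 · 1 = 0
  d = 180: μ(180) · 𝟙(360/180) = 0 · 1 = 0
  d = 360: μ(360) · 𝟙(360/360) = 0 · 1 = 0
Summing: (μ * 𝟙)(360) = 1 + -1 + -1 + 0 + -1 + 1 + 0 + 0 + 1 + 0 + 1 + 0 + 0 + 0 + -1 + 0 + 0 + 0 + 0 + 0 + 0 + 0 + 0 + 0 = 0.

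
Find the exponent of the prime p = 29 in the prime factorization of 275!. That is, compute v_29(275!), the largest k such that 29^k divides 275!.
v_29(275!) = 9

Legendre's formula: v_p(n!) = Σ_{k ≥ 1} ⌊n / p^k⌋. For p = 29, n = 275, the terms are:
  ⌊275/29^1⌋ = ⌊275/29⌋ = 9
(the next term ⌊275/29^2⌋ = 0, terminating the sum). Summing: v_29(275!) = 9 = 9.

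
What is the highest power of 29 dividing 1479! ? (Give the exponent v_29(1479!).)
v_29(1479!) = 52

Legendre's formula: v_p(n!) = Σ_{k ≥ 1} ⌊n / p^k⌋. For p = 29, n = 1479, the terms are:
  ⌊1479/29^1⌋ = ⌊1479/29⌋ = 51
  ⌊1479/29^2⌋ = ⌊1479/841⌋ = 1
(the next term ⌊1479/29^3⌋ = 0, terminating the sum). Summing: v_29(1479!) = 51 + 1 = 52.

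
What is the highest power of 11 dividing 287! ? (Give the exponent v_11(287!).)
v_11(287!) = 28

Legendre's formula: v_p(n!) = Σ_{k ≥ 1} ⌊n / p^k⌋. For p = 11, n = 287, the terms are:
  ⌊287/11^1⌋ = ⌊287/11⌋ = 26
  ⌊287/11^2⌋ = ⌊287/121⌋ = 2
(the next term ⌊287/11^3⌋ = 0, terminating the sum). Summing: v_11(287!) = 26 + 2 = 28.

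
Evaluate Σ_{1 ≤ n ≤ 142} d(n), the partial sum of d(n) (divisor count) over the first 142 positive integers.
Σ_{n ≤ 142} d(n) = 727

Compute d(n) for each 1 ≤ n ≤ 142: d(1) = 1, d(2) = 2, d(3) = 2, d(4) = 3, d(5) = 2, d(6) = 4, d(7) = 2, d(8) = 4, d(9) = 3, d(10) = 4, d(11) = 2, d(12) = 6, d(13) = 2, d(14) = 4, d(15) = 4, d(16) = 5, d(17) = 2, d(18) = 6, d(19) = 2, d(20) = 6, d(21) = 4, d(22) = 4, d(23) = 2, d(24) = 8, d(25) = 3, d(26) = 4, d(27) = 4, d(28) = 6, d(29) = 2, d(30) = 8, d(31) = 2, d(32) = 6, d(33) = 4, d(34) = 4, d(35) = 4, d(36) = 9, d(37) = 2, d(38) = 4, d(39) = 4, d(40) = 8, d(41) = 2, d(42) = 8, d(43) = 2, d(44) = 6, d(45) = 6, d(46) = 4, d(47) = 2, d(48) = 10, d(49) = 3, d(50) = 6, d(51) = 4, d(52) = 6, d(53) = 2, d(54) = 8, d(55) = 4, d(56) = 8, d(57) = 4, d(58) = 4, d(59) = 2, d(60) = 12, d(61) = 2, d(62) = 4, d(63) = 6, d(64) = 7, d(65) = 4, d(66) = 8, d(67) = 2, d(68) = 6, d(69) = 4, d(70) = 8, d(71) = 2, d(72) = 12, d(73) = 2, d(74) = 4, d(75) = 6, d(76) = 6, d(77) = 4, d(78) = 8, d(79) = 2, d(80) = 10, d(81) = 5, d(82) = 4, d(83) = 2, d(84) = 12, d(85) = 4, d(86) = 4, d(87) = 4, d(88) = 8, d(89) = 2, d(90) = 12, d(91) = 4, d(92) = 6, d(93) = 4, d(94) = 4, d(95) = 4, d(96) = 12, d(97) = 2, d(98) = 6, d(99) = 6, d(100) = 9, d(101) = 2, d(102) = 8, d(103) = 2, d(104) = 8, d(105) = 8, d(106) = 4, d(107) = 2, d(108) = 12, d(109) = 2, d(110) = 8, d(111) = 4, d(112) = 10, d(113) = 2, d(114) = 8, d(115) = 4, d(116) = 6, d(117) = 6, d(118) = 4, d(119) = 4, d(120) = 16, d(121) = 3, d(122) = 4, d(123) = 4, d(124) = 6, d(125) = 4, d(126) = 12, d(127) = 2, d(128) = 8, d(129) = 4, d(130) = 8, d(131) = 2, d(132) = 12, d(133) = 4, d(134) = 4, d(135) = 8, d(136) = 8, d(137) = 2, d(138) = 8, d(139) = 2, d(140) = 12, d(141) = 4, d(142) = 4. Summing all 142 values: 727. (Dirichlet's divisor formula: Σ_{n ≤ x} d(n) = x ln(x) + (2γ − 1) x + O(√x). For x = 142, the asymptotic estimate is ≈ 725.66.)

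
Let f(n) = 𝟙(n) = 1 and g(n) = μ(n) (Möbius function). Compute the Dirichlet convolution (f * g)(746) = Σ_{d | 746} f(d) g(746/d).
(𝟙 * μ)(746) = 0

Divisors of 746: [1, 2, 373, 746]. For each d | 746:
  d = 1: 𝟙(1) · μ(746/1) = 1 · 1 = 1
  d = 2: 𝟙(2) · μ(746/2) = 1 · -1 = -1
  d = 373: 𝟙(373) · μ(746/373) = 1 · -1 = -1
  d = 746: 𝟙(746) · μ(746/746) = 1 · 1 = 1
Summing: (𝟙 * μ)(746) = 1 + -1 + -1 + 1 = 0.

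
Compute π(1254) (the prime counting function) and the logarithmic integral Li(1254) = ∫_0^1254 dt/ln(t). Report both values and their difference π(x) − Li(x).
π(1254) = 204;  Li(1254) ≈ 213.77;  π(x) − Li(x) ≈ -9.77.

Direct count of primes ≤ 1254 gives π(1254) = 204. Numerical evaluation of the logarithmic integral gives Li(1254) ≈ 213.77. The difference π(x) − Li(x) ≈ -9.77 is typically negative for small/moderate x (Li(x) overestimates), though Littlewood's theorem shows this sign changes infinitely often.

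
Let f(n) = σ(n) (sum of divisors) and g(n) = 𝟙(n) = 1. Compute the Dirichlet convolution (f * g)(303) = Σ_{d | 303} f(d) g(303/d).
(σ * 𝟙)(303) = 515

Divisors of 303: [1, 3, 101, 303]. For each d | 303:
  d = 1: σ(1) · 𝟙(303/1) = 1 · 1 = 1
  d = 3: σ(3) · 𝟙(303/3) = 4 · 1 = 4
  d = 101: σ(101) · 𝟙(303/101) = 102 · 1 = 102
  d = 303: σ(303) · 𝟙(303/303) = 408 · 1 = 408
Summing: (σ * 𝟙)(303) = 1 + 4 + 102 + 408 = 515.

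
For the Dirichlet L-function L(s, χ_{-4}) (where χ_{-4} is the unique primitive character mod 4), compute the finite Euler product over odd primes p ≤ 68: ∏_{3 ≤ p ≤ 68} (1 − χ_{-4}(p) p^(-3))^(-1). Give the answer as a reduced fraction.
∏ = 497044101252700953274063170881740849527845657594881/512972994773739111227016105418519405174088647311360

The odd primes p ≤ 68 are [3, 5, 7, 11, 13, 17, 19, 23, 29, 31, 37, 41, 43, 47, 53, 59, 61, 67]. For each, χ(p) = 1 if p ≡ 1 mod 4, χ(p) = −1 if p ≡ 3 mod 4. Taking (1 − χ(p)/p^3)^(-1) = p^3/(p^3 − χ(p)): (1 − (-1)/3^3)^(-1) · (1 − (1)/5^3)^(-1) · (1 − (-1)/7^3)^(-1) · (1 − (-1)/11^3)^(-1) · (1 − (1)/13^3)^(-1) · (1 − (1)/17^3)^(-1) · (1 − (-1)/19^3)^(-1) · (1 − (-1)/23^3)^(-1) · (1 − (1)/29^3)^(-1) · (1 − (-1)/31^3)^(-1) · (1 − (1)/37^3)^(-1) · (1 − (1)/41^3)^(-1) · (1 − (-1)/43^3)^(-1) · (1 − (-1)/47^3)^(-1) · (1 − (1)/53^3)^(-1) · (1 − (-1)/59^3)^(-1) · (1 − (1)/61^3)^(-1) · (1 − (-1)/67^3)^(-1) = 497044101252700953274063170881740849527845657594881/512972994773739111227016105418519405174088647311360.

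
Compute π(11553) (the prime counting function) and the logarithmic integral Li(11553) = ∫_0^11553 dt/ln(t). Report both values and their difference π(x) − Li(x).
π(11553) = 1392;  Li(11553) ≈ 1413.41;  π(x) − Li(x) ≈ -21.41.

Direct count of primes ≤ 11553 gives π(11553) = 1392. Numerical evaluation of the logarithmic integral gives Li(11553) ≈ 1413.41. The difference π(x) − Li(x) ≈ -21.41 is typically negative for small/moderate x (Li(x) overestimates), though Littlewood's theorem shows this sign changes infinitely often.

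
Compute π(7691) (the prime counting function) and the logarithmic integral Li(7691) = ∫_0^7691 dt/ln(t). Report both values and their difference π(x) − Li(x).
π(7691) = 976;  Li(7691) ≈ 991.96;  π(x) − Li(x) ≈ -15.96.

Direct count of primes ≤ 7691 gives π(7691) = 976. Numerical evaluation of the logarithmic integral gives Li(7691) ≈ 991.96. The difference π(x) − Li(x) ≈ -15.96 is typically negative for small/moderate x (Li(x) overestimates), though Littlewood's theorem shows this sign changes infinitely often.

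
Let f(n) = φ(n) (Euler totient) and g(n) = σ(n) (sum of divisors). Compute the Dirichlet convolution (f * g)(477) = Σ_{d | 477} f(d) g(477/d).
(φ * σ)(477) = 2862

Divisors of 477: [1, 3, 9, 53, 159, 477]. For each d | 477:
  d = 1: φ(1) · σ(477/1) = 1 · 702 = 702
  d = 3: φ(3) · σ(477/3) = 2 · 216 = 432
  d = 9: φ(9) · σ(477/9) = 6 · 54 = 324
  d = 53: φ(53) · σ(477/53) = 52 · 13 = 676
  d = 159: φ(159) · σ(477/159) = 104 · 4 = 416
  d = 477: φ(477) · σ(477/477) = 312 · 1 = 312
Summing: (φ * σ)(477) = 702 + 432 + 324 + 676 + 416 + 312 = 2862.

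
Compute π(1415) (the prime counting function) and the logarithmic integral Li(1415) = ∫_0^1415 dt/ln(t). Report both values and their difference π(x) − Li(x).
π(1415) = 223;  Li(1415) ≈ 236.14;  π(x) − Li(x) ≈ -13.14.

Direct count of primes ≤ 1415 gives π(1415) = 223. Numerical evaluation of the logarithmic integral gives Li(1415) ≈ 236.14. The difference π(x) − Li(x) ≈ -13.14 is typically negative for small/moderate x (Li(x) overestimates), though Littlewood's theorem shows this sign changes infinitely often.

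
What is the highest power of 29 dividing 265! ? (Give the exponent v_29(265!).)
v_29(265!) = 9

Legendre's formula: v_p(n!) = Σ_{k ≥ 1} ⌊n / p^k⌋. For p = 29, n = 265, the terms are:
  ⌊265/29^1⌋ = ⌊265/29⌋ = 9
(the next term ⌊265/29^2⌋ = 0, terminating the sum). Summing: v_29(265!) = 9 = 9.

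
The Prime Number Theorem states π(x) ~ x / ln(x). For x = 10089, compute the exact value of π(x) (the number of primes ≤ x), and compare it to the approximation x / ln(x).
π(10089) = 1237;  x/ln(x) ≈ 1094.35;  relative error ≈ 11.53%.

Directly count primes up to 10089: π(10089) = 1237. The PNT approximation gives 10089/ln(10089) ≈ 10089/9.21920 ≈ 1094.35. Relative error (π(x) − x/ln(x)) / π(x) ≈ 11.53%; the approximation is known to undercount slightly (Li(x) is a better estimate).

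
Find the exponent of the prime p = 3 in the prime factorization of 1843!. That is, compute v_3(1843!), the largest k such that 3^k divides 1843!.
v_3(1843!) = 917

Legendre's formula: v_p(n!) = Σ_{k ≥ 1} ⌊n / p^k⌋. For p = 3, n = 1843, the terms are:
  ⌊1843/3^1⌋ = ⌊1843/3⌋ = 614
  ⌊1843/3^2⌋ = ⌊1843/9⌋ = 204
  ⌊1843/3^3⌋ = ⌊1843/27⌋ = 68
  ⌊1843/3^4⌋ = ⌊1843/81⌋ = 22
  ⌊1843/3^5⌋ = ⌊1843/243⌋ = 7
  ⌊1843/3^6⌋ = ⌊1843/729⌋ = 2
(the next term ⌊1843/3^7⌋ = 0, terminating the sum). Summing: v_3(1843!) = 614 + 204 + 68 + 22 + 7 + 2 = 917.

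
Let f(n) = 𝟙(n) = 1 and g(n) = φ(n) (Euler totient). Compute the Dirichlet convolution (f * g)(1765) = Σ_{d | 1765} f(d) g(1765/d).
(𝟙 * φ)(1765) = 1765

Divisors of 1765: [1, 5, 353, 1765]. For each d | 1765:
  d = 1: 𝟙(1) · φ(1765/1) = 1 · 1408 = 1408
  d = 5: 𝟙(5) · φ(1765/5) = 1 · 352 = 352
  d = 353: 𝟙(353) · φ(1765/353) = 1 · 4 = 4
  d = 1765: 𝟙(1765) · φ(1765/1765) = 1 · 1 = 1
Summing: (𝟙 * φ)(1765) = 1408 + 352 + 4 + 1 = 1765.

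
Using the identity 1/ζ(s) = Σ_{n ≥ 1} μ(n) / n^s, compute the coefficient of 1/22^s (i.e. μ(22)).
μ(22) = 1

Factor n = 22 = 2 · 11. μ(n) = 0 if any exponent ≥ 2 (not squarefree); otherwise μ(n) = (−1)^{ω(n)} where ω(n) is the number of distinct prime factors. Applying: μ(22) = 1.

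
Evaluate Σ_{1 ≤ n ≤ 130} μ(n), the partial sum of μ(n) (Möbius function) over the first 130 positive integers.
Σ_{n ≤ 130} μ(n) = -2

Compute μ(n) for each 1 ≤ n ≤ 130: μ(1) = 1, μ(2) = -1, μ(3) = -1, μ(4) = 0, μ(5) = -1, μ(6) = 1, μ(7) = -1, μ(8) = 0, μ(9) = 0, μ(10) = 1, μ(11) = -1, μ(12) = 0, μ(13) = -1, μ(14) = 1, μ(15) = 1, μ(16) = 0, μ(17) = -1, μ(18) = 0, μ(19) = -1, μ(20) = 0, μ(21) = 1, μ(22) = 1, μ(23) = -1, μ(24) = 0, μ(25) = 0, μ(26) = 1, μ(27) = 0, μ(28) = 0, μ(29) = -1, μ(30) = -1, μ(31) = -1, μ(32) = 0, μ(33) = 1, μ(34) = 1, μ(35) = 1, μ(36) = 0, μ(37) = -1, μ(38) = 1, μ(39) = 1, μ(40) = 0, μ(41) = -1, μ(42) = -1, μ(43) = -1, μ(44) = 0, μ(45) = 0, μ(46) = 1, μ(47) = -1, μ(48) = 0, μ(49) = 0, μ(50) = 0, μ(51) = 1, μ(52) = 0, μ(53) = -1, μ(54) = 0, μ(55) = 1, μ(56) = 0, μ(57) = 1, μ(58) = 1, μ(59) = -1, μ(60) = 0, μ(61) = -1, μ(62) = 1, μ(63) = 0, μ(64) = 0, μ(65) = 1, μ(66) = -1, μ(67) = -1, μ(68) = 0, μ(69) = 1, μ(70) = -1, μ(71) = -1, μ(72) = 0, μ(73) = -1, μ(74) = 1, μ(75) = 0, μ(76) = 0, μ(77) = 1, μ(78) = -1, μ(79) = -1, μ(80) = 0, μ(81) = 0, μ(82) = 1, μ(83) = -1, μ(84) = 0, μ(85) = 1, μ(86) = 1, μ(87) = 1, μ(88) = 0, μ(89) = -1, μ(90) = 0, μ(91) = 1, μ(92) = 0, μ(93) = 1, μ(94) = 1, μ(95) = 1, μ(96) = 0, μ(97) = -1, μ(98) = 0, μ(99) = 0, μ(100) = 0, μ(101) = -1, μ(102) = -1, μ(103) = -1, μ(104) = 0, μ(105) = -1, μ(106) = 1, μ(107) = -1, μ(108) = 0, μ(109) = -1, μ(110) = -1, μ(111) = 1, μ(112) = 0, μ(113) = -1, μ(114) = -1, μ(115) = 1, μ(116) = 0, μ(117) = 0, μ(118) = 1, μ(119) = 1, μ(120) = 0, μ(121) = 0, μ(122) = 1, μ(123) = 1, μ(124) = 0, μ(125) = 0, μ(126) = 0, μ(127) = -1, μ(128) = 0, μ(129) = 1, μ(130) = -1. Summing all 130 values: -2. (Mertens function M(x) = Σ_{n ≤ x} μ(n); on average M(x) should be small (PNT ⟺ M(x) = o(x)).)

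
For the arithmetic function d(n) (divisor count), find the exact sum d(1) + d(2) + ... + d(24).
Σ_{n ≤ 24} d(n) = 84

Compute d(n) for each 1 ≤ n ≤ 24: d(1) = 1, d(2) = 2, d(3) = 2, d(4) = 3, d(5) = 2, d(6) = 4, d(7) = 2, d(8) = 4, d(9) = 3, d(10) = 4, d(11) = 2, d(12) = 6, d(13) = 2, d(14) = 4, d(15) = 4, d(16) = 5, d(17) = 2, d(18) = 6, d(19) = 2, d(20) = 6, d(21) = 4, d(22) = 4, d(23) = 2, d(24) = 8. Summing all 24 values: 84. (Dirichlet's divisor formula: Σ_{n ≤ x} d(n) = x ln(x) + (2γ − 1) x + O(√x). For x = 24, the asymptotic estimate is ≈ 79.98.)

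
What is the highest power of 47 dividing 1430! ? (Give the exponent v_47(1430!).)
v_47(1430!) = 30

Legendre's formula: v_p(n!) = Σ_{k ≥ 1} ⌊n / p^k⌋. For p = 47, n = 1430, the terms are:
  ⌊1430/47^1⌋ = ⌊1430/47⌋ = 30
(the next term ⌊1430/47^2⌋ = 0, terminating the sum). Summing: v_47(1430!) = 30 = 30.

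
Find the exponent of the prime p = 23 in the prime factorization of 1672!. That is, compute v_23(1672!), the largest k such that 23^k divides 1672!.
v_23(1672!) = 75

Legendre's formula: v_p(n!) = Σ_{k ≥ 1} ⌊n / p^k⌋. For p = 23, n = 1672, the terms are:
  ⌊1672/23^1⌋ = ⌊1672/23⌋ = 72
  ⌊1672/23^2⌋ = ⌊1672/529⌋ = 3
(the next term ⌊1672/23^3⌋ = 0, terminating the sum). Summing: v_23(1672!) = 72 + 3 = 75.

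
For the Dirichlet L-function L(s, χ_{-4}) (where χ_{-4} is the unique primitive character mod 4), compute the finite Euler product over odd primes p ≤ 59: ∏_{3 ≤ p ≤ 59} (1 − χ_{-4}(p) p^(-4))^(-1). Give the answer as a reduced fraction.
∏ = 183445748413257490575399266073534557279290897400455519407927913/185496494900685179853577258476392044643206802826790649934643200

The odd primes p ≤ 59 are [3, 5, 7, 11, 13, 17, 19, 23, 29, 31, 37, 41, 43, 47, 53, 59]. For each, χ(p) = 1 if p ≡ 1 mod 4, χ(p) = −1 if p ≡ 3 mod 4. Taking (1 − χ(p)/p^4)^(-1) = p^4/(p^4 − χ(p)): (1 − (-1)/3^4)^(-1) · (1 − (1)/5^4)^(-1) · (1 − (-1)/7^4)^(-1) · (1 − (-1)/11^4)^(-1) · (1 − (1)/13^4)^(-1) · (1 − (1)/17^4)^(-1) · (1 − (-1)/19^4)^(-1) · (1 − (-1)/23^4)^(-1) · (1 − (1)/29^4)^(-1) · (1 − (-1)/31^4)^(-1) · (1 − (1)/37^4)^(-1) · (1 − (1)/41^4)^(-1) · (1 − (-1)/43^4)^(-1) · (1 − (-1)/47^4)^(-1) · (1 − (1)/53^4)^(-1) · (1 − (-1)/59^4)^(-1) = 183445748413257490575399266073534557279290897400455519407927913/185496494900685179853577258476392044643206802826790649934643200.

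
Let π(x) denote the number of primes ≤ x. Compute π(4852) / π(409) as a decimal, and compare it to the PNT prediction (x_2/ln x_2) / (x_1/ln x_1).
π(4852)/π(409) = 650/80 ≈ 8.1250;  PNT prediction ≈ 8.4058.

π(409) = 80 and π(4852) = 650, so π(4852)/π(409) ≈ 8.1250. The PNT-predicted ratio is (4852/ln(4852)) / (409/ln(409)) ≈ 8.4058. The two agree to within a few percent, as expected.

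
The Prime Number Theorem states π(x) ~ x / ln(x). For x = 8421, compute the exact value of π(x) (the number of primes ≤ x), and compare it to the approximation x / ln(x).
π(8421) = 1052;  x/ln(x) ≈ 931.68;  relative error ≈ 11.44%.

Directly count primes up to 8421: π(8421) = 1052. The PNT approximation gives 8421/ln(8421) ≈ 8421/9.03848 ≈ 931.68. Relative error (π(x) − x/ln(x)) / π(x) ≈ 11.44%; the approximation is known to undercount slightly (Li(x) is a better estimate).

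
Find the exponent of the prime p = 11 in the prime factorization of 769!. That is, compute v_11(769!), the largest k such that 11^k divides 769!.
v_11(769!) = 75

Legendre's formula: v_p(n!) = Σ_{k ≥ 1} ⌊n / p^k⌋. For p = 11, n = 769, the terms are:
  ⌊769/11^1⌋ = ⌊769/11⌋ = 69
  ⌊769/11^2⌋ = ⌊769/121⌋ = 6
(the next term ⌊769/11^3⌋ = 0, terminating the sum). Summing: v_11(769!) = 69 + 6 = 75.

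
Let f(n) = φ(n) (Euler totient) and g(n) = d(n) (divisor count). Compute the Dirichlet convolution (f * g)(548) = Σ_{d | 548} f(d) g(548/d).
(φ * d)(548) = 966

Divisors of 548: [1, 2, 4, 137, 274, 548]. For each d | 548:
  d = 1: φ(1) · d(548/1) = 1 · 6 = 6
  d = 2: φ(2) · d(548/2) = 1 · 4 = 4
  d = 4: φ(4) · d(548/4) = 2 · 2 = 4
  d = 137: φ(137) · d(548/137) = 136 · 3 = 408
  d = 274: φ(274) · d(548/274) = 136 · 2 = 272
  d = 548: φ(548) · d(548/548) = 272 · 1 = 272
Summing: (φ * d)(548) = 6 + 4 + 4 + 408 + 272 + 272 = 966.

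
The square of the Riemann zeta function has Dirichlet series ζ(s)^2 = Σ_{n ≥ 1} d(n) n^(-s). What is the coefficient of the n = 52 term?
d(52) = 6

ζ(s)^2 = (Σ 1/m^s)(Σ 1/k^s). The coefficient of 1/n^s in the product is the number of ordered pairs (m, k) with mk = n, which equals d(n). For n = 52, divisors are [1, 2, 4, 13, 26, 52], so d(52) = 6.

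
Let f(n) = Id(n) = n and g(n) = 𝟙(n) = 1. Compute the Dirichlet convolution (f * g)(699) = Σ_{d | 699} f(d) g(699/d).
(Id * 𝟙)(699) = 936

Divisors of 699: [1, 3, 233, 699]. For each d | 699:
  d = 1: Id(1) · 𝟙(699/1) = 1 · 1 = 1
  d = 3: Id(3) · 𝟙(699/3) = 3 · 1 = 3
  d = 233: Id(233) · 𝟙(699/233) = 233 · 1 = 233
  d = 699: Id(699) · 𝟙(699/699) = 699 · 1 = 699
Summing: (Id * 𝟙)(699) = 1 + 3 + 233 + 699 = 936.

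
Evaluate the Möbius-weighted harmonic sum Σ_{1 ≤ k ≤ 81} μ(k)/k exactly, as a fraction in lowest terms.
Σ μ(k)/k = -5419230422019661121772083237/214509651156044860526605636942

Values of μ(k) for 1 ≤ k ≤ 81: μ(1) = 1, μ(2) = -1, μ(3) = -1, μ(5) = -1, μ(6) = 1, μ(7) = -1, μ(10) = 1, μ(11) = -1, μ(13) = -1, μ(14) = 1, μ(15) = 1, μ(17) = -1, μ(19) = -1, μ(21) = 1, μ(22) = 1, μ(23) = -1, μ(26) = 1, μ(29) = -1, μ(30) = -1, μ(31) = -1, μ(33) = 1, μ(34) = 1, μ(35) = 1, μ(37) = -1, μ(38) = 1, μ(39) = 1, μ(41) = -1, μ(42) = -1, μ(43) = -1, μ(46) = 1, μ(47) = -1, μ(51) = 1, μ(53) = -1, μ(55) = 1, μ(57) = 1, μ(58) = 1, μ(59) = -1, μ(61) = -1, μ(62) = 1, μ(65) = 1, μ(66) = -1, μ(67) = -1, μ(69) = 1, μ(70) = -1, μ(71) = -1, μ(73) = -1, μ(74) = 1, μ(77) = 1, μ(78) = -1, μ(79) = -1, with μ = 0 on non-squarefree integers. Summing μ(k)/k for k where μ(k) ≠ 0 gives -5419230422019661121772083237/214509651156044860526605636942 ≈ -0.0253. (PNT ⟺ this sum → 0 as n → ∞.)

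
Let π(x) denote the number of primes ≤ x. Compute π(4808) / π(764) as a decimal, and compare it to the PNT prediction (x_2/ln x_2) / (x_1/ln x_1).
π(4808)/π(764) = 647/135 ≈ 4.7926;  PNT prediction ≈ 4.9278.

π(764) = 135 and π(4808) = 647, so π(4808)/π(764) ≈ 4.7926. The PNT-predicted ratio is (4808/ln(4808)) / (764/ln(764)) ≈ 4.9278. The two agree to within a few percent, as expected.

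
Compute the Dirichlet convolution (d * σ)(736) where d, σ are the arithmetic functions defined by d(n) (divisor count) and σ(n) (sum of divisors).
(d * σ)(736) = 5694

Divisors of 736: [1, 2, 4, 8, 16, 23, 32, 46, 92, 184, 368, 736]. For each d | 736:
  d = 1: d(1) · σ(736/1) = 1 · 1512 = 1512
  d = 2: d(2) · σ(736/2) = 2 · 744 = 1488
  d = 4: d(4) · σ(736/4) = 3 · 360 = 1080
  d = 8: d(8) · σ(736/8) = 4 · 168 = 672
  d = 16: d(16) · σ(736/16) = 5 · 72 = 360
  d = 23: d(23) · σ(736/23) = 2 · 63 = 126
  d = 32: d(32) · σ(736/32) = 6 · 24 = 144
  d = 46: d(46) · σ(736/46) = 4 · 31 = 124
  d = 92: d(92) · σ(736/92) = 6 · 15 = 90
  d = 184: d(184) · σ(736/184) = 8 · 7 = 56
  d = 368: d(368) · σ(736/368) = 10 · 3 = 30
  d = 736: d(736) · σ(736/736) = 12 · 1 = 12
Summing: (d * σ)(736) = 1512 + 1488 + 1080 + 672 + 360 + 126 + 144 + 124 + 90 + 56 + 30 + 12 = 5694.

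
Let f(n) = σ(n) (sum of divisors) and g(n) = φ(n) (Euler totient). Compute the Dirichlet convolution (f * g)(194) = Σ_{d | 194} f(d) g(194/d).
(σ * φ)(194) = 776

Divisors of 194: [1, 2, 97, 194]. For each d | 194:
  d = 1: σ(1) · φ(194/1) = 1 · 96 = 96
  d = 2: σ(2) · φ(194/2) = 3 · 96 = 288
  d = 97: σ(97) · φ(194/97) = 98 · 1 = 98
  d = 194: σ(194) · φ(194/194) = 294 · 1 = 294
Summing: (σ * φ)(194) = 96 + 288 + 98 + 294 = 776.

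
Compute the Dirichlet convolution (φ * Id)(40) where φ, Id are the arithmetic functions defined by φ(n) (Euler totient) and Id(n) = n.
(φ * Id)(40) = 180

Divisors of 40: [1, 2, 4, 5, 8, 10, 20, 40]. For each d | 40:
  d = 1: φ(1) · Id(40/1) = 1 · 40 = 40
  d = 2: φ(2) · Id(40/2) = 1 · 20 = 20
  d = 4: φ(4) · Id(40/4) = 2 · 10 = 20
  d = 5: φ(5) · Id(40/5) = 4 · 8 = 32
  d = 8: φ(8) · Id(40/8) = 4 · 5 = 20
  d = 10: φ(10) · Id(40/10) = 4 · 4 = 16
  d = 20: φ(20) · Id(40/20) = 8 · 2 = 16
  d = 40: φ(40) · Id(40/40) = 16 · 1 = 16
Summing: (φ * Id)(40) = 40 + 20 + 20 + 32 + 20 + 16 + 16 + 16 = 180.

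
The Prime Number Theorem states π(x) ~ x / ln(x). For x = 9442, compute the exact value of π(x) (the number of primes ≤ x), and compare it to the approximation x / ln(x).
π(9442) = 1170;  x/ln(x) ≈ 1031.58;  relative error ≈ 11.83%.

Directly count primes up to 9442: π(9442) = 1170. The PNT approximation gives 9442/ln(9442) ≈ 9442/9.15292 ≈ 1031.58. Relative error (π(x) − x/ln(x)) / π(x) ≈ 11.83%; the approximation is known to undercount slightly (Li(x) is a better estimate).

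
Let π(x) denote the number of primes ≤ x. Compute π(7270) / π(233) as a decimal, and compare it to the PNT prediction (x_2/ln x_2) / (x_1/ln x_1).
π(7270)/π(233) = 928/51 ≈ 18.1961;  PNT prediction ≈ 19.1286.

π(233) = 51 and π(7270) = 928, so π(7270)/π(233) ≈ 18.1961. The PNT-predicted ratio is (7270/ln(7270)) / (233/ln(233)) ≈ 19.1286. The two agree to within a few percent, as expected.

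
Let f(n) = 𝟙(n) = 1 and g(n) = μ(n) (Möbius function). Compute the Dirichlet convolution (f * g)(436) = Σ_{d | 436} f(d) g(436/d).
(𝟙 * μ)(436) = 0

Divisors of 436: [1, 2, 4, 109, 218, 436]. For each d | 436:
  d = 1: 𝟙(1) · μ(436/1) = 1 · 0 = 0
  d = 2: 𝟙(2) · μ(436/2) = 1 · 1 = 1
  d = 4: 𝟙(4) · μ(436/4) = 1 · -1 = -1
  d = 109: 𝟙(109) · μ(436/109) = 1 · 0 = 0
  d = 218: 𝟙(218) · μ(436/218) = 1 · -1 = -1
  d = 436: 𝟙(436) · μ(436/436) = 1 · 1 = 1
Summing: (𝟙 * μ)(436) = 0 + 1 + -1 + 0 + -1 + 1 = 0.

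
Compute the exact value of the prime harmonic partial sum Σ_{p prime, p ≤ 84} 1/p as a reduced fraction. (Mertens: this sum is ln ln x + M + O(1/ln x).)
Σ 1/p = 475714535349241099037539188841003/267064515689275851355624017992790

π(84) = 23, so the primes ≤ 84 are [2, 3, 5, 7, 11, 13, 17, 19, 23, 29, 31, 37, 41, 43, 47, 53, 59, 61, 67, 71, 73, 79, 83]. Summing 1/p over these primes: 475714535349241099037539188841003/267064515689275851355624017992790 ≈ 1.7813. Mertens estimate ln ln(84) + 0.2615 ≈ 1.7501.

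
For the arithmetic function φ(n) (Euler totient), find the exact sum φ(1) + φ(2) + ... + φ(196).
Σ_{n ≤ 196} φ(n) = 11698

Compute φ(n) for each 1 ≤ n ≤ 196: φ(1) = 1, φ(2) = 1, φ(3) = 2, φ(4) = 2, φ(5) = 4, φ(6) = 2, φ(7) = 6, φ(8) = 4, φ(9) = 6, φ(10) = 4, φ(11) = 10, φ(12) = 4, φ(13) = 12, φ(14) = 6, φ(15) = 8, φ(16) = 8, φ(17) = 16, φ(18) = 6, φ(19) = 18, φ(20) = 8, φ(21) = 12, φ(22) = 10, φ(23) = 22, φ(24) = 8, φ(25) = 20, φ(26) = 12, φ(27) = 18, φ(28) = 12, φ(29) = 28, φ(30) = 8, φ(31) = 30, φ(32) = 16, φ(33) = 20, φ(34) = 16, φ(35) = 24, φ(36) = 12, φ(37) = 36, φ(38) = 18, φ(39) = 24, φ(40) = 16, φ(41) = 40, φ(42) = 12, φ(43) = 42, φ(44) = 20, φ(45) = 24, φ(46) = 22, φ(47) = 46, φ(48) = 16, φ(49) = 42, φ(50) = 20, φ(51) = 32, φ(52) = 24, φ(53) = 52, φ(54) = 18, φ(55) = 40, φ(56) = 24, φ(57) = 36, φ(58) = 28, φ(59) = 58, φ(60) = 16, φ(61) = 60, φ(62) = 30, φ(63) = 36, φ(64) = 32, φ(65) = 48, φ(66) = 20, φ(67) = 66, φ(68) = 32, φ(69) = 44, φ(70) = 24, φ(71) = 70, φ(72) = 24, φ(73) = 72, φ(74) = 36, φ(75) = 40, φ(76) = 36, φ(77) = 60, φ(78) = 24, φ(79) = 78, φ(80) = 32, φ(81) = 54, φ(82) = 40, φ(83) = 82, φ(84) = 24, φ(85) = 64, φ(86) = 42, φ(87) = 56, φ(88) = 40, φ(89) = 88, φ(90) = 24, φ(91) = 72, φ(92) = 44, φ(93) = 60, φ(94) = 46, φ(95) = 72, φ(96) = 32, φ(97) = 96, φ(98) = 42, φ(99) = 60, φ(100) = 40, φ(101) = 100, φ(102) = 32, φ(103) = 102, φ(104) = 48, φ(105) = 48, φ(106) = 52, φ(107) = 106, φ(108) = 36, φ(109) = 108, φ(110) = 40, φ(111) = 72, φ(112) = 48, φ(113) = 112, φ(114) = 36, φ(115) = 88, φ(116) = 56, φ(117) = 72, φ(118) = 58, φ(119) = 96, φ(120) = 32, φ(121) = 110, φ(122) = 60, φ(123) = 80, φ(124) = 60, φ(125) = 100, φ(126) = 36, φ(127) = 126, φ(128) = 64, φ(129) = 84, φ(130) = 48, φ(131) = 130, φ(132) = 40, φ(133) = 108, φ(134) = 66, φ(135) = 72, φ(136) = 64, φ(137) = 136, φ(138) = 44, φ(139) = 138, φ(140) = 48, φ(141) = 92, φ(142) = 70, φ(143) = 120, φ(144) = 48, φ(145) = 112, φ(146) = 72, φ(147) = 84, φ(148) = 72, φ(149) = 148, φ(150) = 40, φ(151) = 150, φ(152) = 72, φ(153) = 96, φ(154) = 60, φ(155) = 120, φ(156) = 48, φ(157) = 156, φ(158) = 78, φ(159) = 104, φ(160) = 64, φ(161) = 132, φ(162) = 54, φ(163) = 162, φ(164) = 80, φ(165) = 80, φ(166) = 82, φ(167) = 166, φ(168) = 48, φ(169) = 156, φ(170) = 64, φ(171) = 108, φ(172) = 84, φ(173) = 172, φ(174) = 56, φ(175) = 120, φ(176) = 80, φ(177) = 116, φ(178) = 88, φ(179) = 178, φ(180) = 48, φ(181) = 180, φ(182) = 72, φ(183) = 120, φ(184) = 88, φ(185) = 144, φ(186) = 60, φ(187) = 160, φ(188) = 92, φ(189) = 108, φ(190) = 72, φ(191) = 190, φ(192) = 64, φ(193) = 192, φ(194) = 96, φ(195) = 96, φ(196) = 84. Summing all 196 values: 11698. (Average order: Σ_{n ≤ x} φ(n) ~ (3/π²) x². For x = 196, (3/π²)·196² ≈ 11677.06.)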